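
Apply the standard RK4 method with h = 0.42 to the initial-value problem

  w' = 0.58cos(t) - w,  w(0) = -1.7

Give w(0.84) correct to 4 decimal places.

-0.4499

RK4: k1 = f(t_n, w_n); k2 = f(t_n + h/2, w_n + (h/2)·k1); k3 = f(t_n + h/2, w_n + (h/2)·k2); k4 = f(t_n + h, w_n + h·k3); w_{n+1} = w_n + (h/6)·(k1 + 2k2 + 2k3 + k4).
t=0.000000, w=-1.700000:
  k1 = f(0.000000, -1.700000) = 2.280000
  k2 = f(0.210000, -1.221200) = 1.788458
  k3 = f(0.210000, -1.324424) = 1.891682
  k4 = f(0.420000, -0.905494) = 1.435085
  w ← -1.700000 + (0.42/6)·(k1 + 2k2 + 2k3 + k4) = -0.924724
t=0.420000, w=-0.924724:
  k1 = f(0.420000, -0.924724) = 1.454316
  k2 = f(0.630000, -0.619318) = 1.087974
  k3 = f(0.630000, -0.696250) = 1.164906
  k4 = f(0.840000, -0.435464) = 0.822592
  w ← -0.924724 + (0.42/6)·(k1 + 2k2 + 2k3 + k4) = -0.449938
w(0.84) ≈ -0.4499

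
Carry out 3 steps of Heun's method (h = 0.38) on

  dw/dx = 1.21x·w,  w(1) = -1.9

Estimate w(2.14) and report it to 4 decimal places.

Heun: k1 = f(x_n, w_n); k2 = f(x_n + h, w_n + h·k1); w_{n+1} = w_n + (h/2)·(k1 + k2).
x=1.000000, w=-1.900000:
  k1 = f(1.000000, -1.900000) = -2.299000
  k2 = f(1.380000, -2.773620) = -4.631391
  w ← -1.900000 + (0.38/2)·(-2.299000 + (-4.631391)) = -3.216774
x=1.380000, w=-3.216774:
  k1 = f(1.380000, -3.216774) = -5.371370
  k2 = f(1.760000, -5.257895) = -11.197213
  w ← -3.216774 + (0.38/2)·(-5.371370 + (-11.197213)) = -6.364805
x=1.760000, w=-6.364805:
  k1 = f(1.760000, -6.364805) = -13.554488
  k2 = f(2.140000, -11.515510) = -29.818263
  w ← -6.364805 + (0.38/2)·(-13.554488 + (-29.818263)) = -14.605628
w(2.14) ≈ -14.6056

-14.6056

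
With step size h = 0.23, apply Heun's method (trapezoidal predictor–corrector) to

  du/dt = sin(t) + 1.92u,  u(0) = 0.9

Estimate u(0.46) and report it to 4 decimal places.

Heun: k1 = f(t_n, u_n); k2 = f(t_n + h, u_n + h·k1); u_{n+1} = u_n + (h/2)·(k1 + k2).
t=0.000000, u=0.900000:
  k1 = f(0.000000, 0.900000) = 1.728000
  k2 = f(0.230000, 1.297440) = 2.719062
  u ← 0.900000 + (0.23/2)·(1.728000 + 2.719062) = 1.411412
t=0.230000, u=1.411412:
  k1 = f(0.230000, 1.411412) = 2.937889
  k2 = f(0.460000, 2.087127) = 4.451231
  u ← 1.411412 + (0.23/2)·(2.937889 + 4.451231) = 2.261161
u(0.46) ≈ 2.2612

2.2612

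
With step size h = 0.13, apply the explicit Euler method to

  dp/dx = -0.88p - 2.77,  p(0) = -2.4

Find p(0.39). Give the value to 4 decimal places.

-2.6284

Euler: p_{n+1} = p_n + h·f(x_n, p_n).
x=0.000000, p=-2.400000: f=-0.658000 → p ← -2.400000 + 0.13·(-0.658000) = -2.485540
x=0.130000, p=-2.485540: f=-0.582725 → p ← -2.485540 + 0.13·(-0.582725) = -2.561294
x=0.260000, p=-2.561294: f=-0.516061 → p ← -2.561294 + 0.13·(-0.516061) = -2.628382
p(0.39) ≈ -2.6284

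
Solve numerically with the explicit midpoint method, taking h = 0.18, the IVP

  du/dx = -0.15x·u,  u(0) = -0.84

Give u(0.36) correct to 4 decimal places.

Midpoint: k1 = f(x_n, u_n); k2 = f(x_n + h/2, u_n + (h/2)·k1); u_{n+1} = u_n + h·k2.
x=0.000000, u=-0.840000:
  k1 = f(0.000000, -0.840000) = 0.000000
  k2 = f(0.090000, -0.840000) = 0.011340
  u ← -0.840000 + 0.18·0.011340 = -0.837959
x=0.180000, u=-0.837959:
  k1 = f(0.180000, -0.837959) = 0.022625
  k2 = f(0.270000, -0.835923) = 0.033855
  u ← -0.837959 + 0.18·0.033855 = -0.831865
u(0.36) ≈ -0.8319

-0.8319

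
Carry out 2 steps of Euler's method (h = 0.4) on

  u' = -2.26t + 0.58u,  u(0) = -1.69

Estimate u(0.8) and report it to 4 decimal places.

Euler: u_{n+1} = u_n + h·f(t_n, u_n).
t=0.000000, u=-1.690000: f=-0.980200 → u ← -1.690000 + 0.4·(-0.980200) = -2.082080
t=0.400000, u=-2.082080: f=-2.111606 → u ← -2.082080 + 0.4·(-2.111606) = -2.926723
u(0.8) ≈ -2.9267

-2.9267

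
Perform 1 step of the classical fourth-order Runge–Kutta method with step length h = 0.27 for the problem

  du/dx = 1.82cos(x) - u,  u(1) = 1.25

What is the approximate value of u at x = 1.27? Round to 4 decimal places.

RK4: k1 = f(x_n, u_n); k2 = f(x_n + h/2, u_n + (h/2)·k1); k3 = f(x_n + h/2, u_n + (h/2)·k2); k4 = f(x_n + h, u_n + h·k3); u_{n+1} = u_n + (h/6)·(k1 + 2k2 + 2k3 + k4).
x=1.000000, u=1.250000:
  k1 = f(1.000000, 1.250000) = -0.266650
  k2 = f(1.135000, 1.214002) = -0.445721
  k3 = f(1.135000, 1.189828) = -0.421547
  k4 = f(1.270000, 1.136182) = -0.596951
  u ← 1.250000 + (0.27/6)·(k1 + 2k2 + 2k3 + k4) = 1.133084
u(1.27) ≈ 1.1331

1.1331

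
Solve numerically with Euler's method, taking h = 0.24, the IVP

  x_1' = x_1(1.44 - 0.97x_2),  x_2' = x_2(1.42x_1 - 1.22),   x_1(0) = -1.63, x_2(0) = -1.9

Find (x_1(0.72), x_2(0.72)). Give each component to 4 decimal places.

-5.4609, -0.0574

Euler on (x_1,x_2): x_1_{n+1} = x_1_n + h·x_1', x_2_{n+1} = x_2_n + h·x_2'.
0.000000: (-1.630000, -1.900000); f=(-5.351290, 6.715740) → (-2.914310, -0.288222)
0.240000: (-2.914310, -0.288222); f=(-5.011376, 1.544388) → (-4.117040, 0.082431)
0.480000: (-4.117040, 0.082431); f=(-5.599348, -0.582471) → (-5.460883, -0.057362)
(x_1(0.72), x_2(0.72)) ≈ (-5.4609, -0.0574)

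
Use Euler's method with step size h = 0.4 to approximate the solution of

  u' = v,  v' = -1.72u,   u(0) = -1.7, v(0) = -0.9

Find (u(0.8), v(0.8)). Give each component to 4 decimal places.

-1.9522, 1.6869

Euler on (u,v): u_{n+1} = u_n + h·u', v_{n+1} = v_n + h·v'.
0.000000: (-1.700000, -0.900000); f=(-0.900000, 2.924000) → (-2.060000, 0.269600)
0.400000: (-2.060000, 0.269600); f=(0.269600, 3.543200) → (-1.952160, 1.686880)
(u(0.8), v(0.8)) ≈ (-1.9522, 1.6869)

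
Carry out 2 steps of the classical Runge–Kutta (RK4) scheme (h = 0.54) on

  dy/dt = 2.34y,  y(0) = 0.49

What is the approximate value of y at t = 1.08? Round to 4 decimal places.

6.0177

RK4: k1 = f(t_n, y_n); k2 = f(t_n + h/2, y_n + (h/2)·k1); k3 = f(t_n + h/2, y_n + (h/2)·k2); k4 = f(t_n + h, y_n + h·k3); y_{n+1} = y_n + (h/6)·(k1 + 2k2 + 2k3 + k4).
t=0.000000, y=0.490000:
  k1 = f(0.000000, 0.490000) = 1.146600
  k2 = f(0.270000, 0.799582) = 1.871022
  k3 = f(0.270000, 0.995176) = 2.328712
  k4 = f(0.540000, 1.747504) = 4.089160
  y ← 0.490000 + (0.54/6)·(k1 + 2k2 + 2k3 + k4) = 1.717170
t=0.540000, y=1.717170:
  k1 = f(0.540000, 1.717170) = 4.018179
  k2 = f(0.810000, 2.802079) = 6.556864
  k3 = f(0.810000, 3.487524) = 8.160806
  k4 = f(1.080000, 6.124005) = 14.330173
  y ← 1.717170 + (0.54/6)·(k1 + 2k2 + 2k3 + k4) = 6.017703
y(1.08) ≈ 6.0177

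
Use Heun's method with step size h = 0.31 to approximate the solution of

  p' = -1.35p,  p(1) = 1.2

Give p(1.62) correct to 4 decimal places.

0.5372

Heun: k1 = f(x_n, p_n); k2 = f(x_n + h, p_n + h·k1); p_{n+1} = p_n + (h/2)·(k1 + k2).
x=1.000000, p=1.200000:
  k1 = f(1.000000, 1.200000) = -1.620000
  k2 = f(1.310000, 0.697800) = -0.942030
  p ← 1.200000 + (0.31/2)·(-1.620000 + (-0.942030)) = 0.802885
x=1.310000, p=0.802885:
  k1 = f(1.310000, 0.802885) = -1.083895
  k2 = f(1.620000, 0.466878) = -0.630285
  p ← 0.802885 + (0.31/2)·(-1.083895 + (-0.630285)) = 0.537187
p(1.62) ≈ 0.5372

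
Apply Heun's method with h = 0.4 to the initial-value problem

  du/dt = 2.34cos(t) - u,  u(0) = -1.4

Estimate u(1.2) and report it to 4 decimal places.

Heun: k1 = f(t_n, u_n); k2 = f(t_n + h, u_n + h·k1); u_{n+1} = u_n + (h/2)·(k1 + k2).
t=0.000000, u=-1.400000:
  k1 = f(0.000000, -1.400000) = 3.740000
  k2 = f(0.400000, 0.096000) = 2.059283
  u ← -1.400000 + (0.4/2)·(3.740000 + 2.059283) = -0.240143
t=0.400000, u=-0.240143:
  k1 = f(0.400000, -0.240143) = 2.395426
  k2 = f(0.800000, 0.718027) = 0.912267
  u ← -0.240143 + (0.4/2)·(2.395426 + 0.912267) = 0.421395
t=0.800000, u=0.421395:
  k1 = f(0.800000, 0.421395) = 1.208899
  k2 = f(1.200000, 0.904955) = -0.057037
  u ← 0.421395 + (0.4/2)·(1.208899 + (-0.057037)) = 0.651767
u(1.2) ≈ 0.6518

0.6518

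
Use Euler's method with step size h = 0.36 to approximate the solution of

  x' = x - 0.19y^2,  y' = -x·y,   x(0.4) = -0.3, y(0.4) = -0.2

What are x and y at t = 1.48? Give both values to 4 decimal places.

Euler on (x,y): x_{n+1} = x_n + h·x', y_{n+1} = y_n + h·y'.
0.400000: (-0.300000, -0.200000); f=(-0.307600, -0.060000) → (-0.410736, -0.221600)
0.760000: (-0.410736, -0.221600); f=(-0.420066, -0.091019) → (-0.561960, -0.254367)
1.120000: (-0.561960, -0.254367); f=(-0.574253, -0.142944) → (-0.768691, -0.305827)
(x(1.48), y(1.48)) ≈ (-0.7687, -0.3058)

-0.7687, -0.3058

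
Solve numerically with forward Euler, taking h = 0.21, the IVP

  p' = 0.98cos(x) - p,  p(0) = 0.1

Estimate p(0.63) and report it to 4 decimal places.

0.5247

Euler: p_{n+1} = p_n + h·f(x_n, p_n).
x=0.000000, p=0.100000: f=0.880000 → p ← 0.100000 + 0.21·0.880000 = 0.284800
x=0.210000, p=0.284800: f=0.673670 → p ← 0.284800 + 0.21·0.673670 = 0.426271
x=0.420000, p=0.426271: f=0.468556 → p ← 0.426271 + 0.21·0.468556 = 0.524668
p(0.63) ≈ 0.5247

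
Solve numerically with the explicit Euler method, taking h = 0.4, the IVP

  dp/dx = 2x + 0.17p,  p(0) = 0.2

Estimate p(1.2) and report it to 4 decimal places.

Euler: p_{n+1} = p_n + h·f(x_n, p_n).
x=0.000000, p=0.200000: f=0.034000 → p ← 0.200000 + 0.4·0.034000 = 0.213600
x=0.400000, p=0.213600: f=0.836312 → p ← 0.213600 + 0.4·0.836312 = 0.548125
x=0.800000, p=0.548125: f=1.693181 → p ← 0.548125 + 0.4·1.693181 = 1.225397
p(1.2) ≈ 1.2254

1.2254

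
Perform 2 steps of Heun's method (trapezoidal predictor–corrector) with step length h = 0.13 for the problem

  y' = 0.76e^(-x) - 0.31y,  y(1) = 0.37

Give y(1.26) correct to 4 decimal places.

Heun: k1 = f(x_n, y_n); k2 = f(x_n + h, y_n + h·k1); y_{n+1} = y_n + (h/2)·(k1 + k2).
x=1.000000, y=0.370000:
  k1 = f(1.000000, 0.370000) = 0.164888
  k2 = f(1.130000, 0.391435) = 0.124160
  y ← 0.370000 + (0.13/2)·(0.164888 + 0.124160) = 0.388788
x=1.130000, y=0.388788:
  k1 = f(1.130000, 0.388788) = 0.124981
  k2 = f(1.260000, 0.405036) = 0.090016
  y ← 0.388788 + (0.13/2)·(0.124981 + 0.090016) = 0.402763
y(1.26) ≈ 0.4028

0.4028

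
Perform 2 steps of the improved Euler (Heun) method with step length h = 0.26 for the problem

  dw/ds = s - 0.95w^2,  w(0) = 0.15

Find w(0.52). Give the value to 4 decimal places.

0.2689

Heun: k1 = f(s_n, w_n); k2 = f(s_n + h, w_n + h·k1); w_{n+1} = w_n + (h/2)·(k1 + k2).
s=0.000000, w=0.150000:
  k1 = f(0.000000, 0.150000) = -0.021375
  k2 = f(0.260000, 0.144443) = 0.240180
  w ← 0.150000 + (0.26/2)·(-0.021375 + 0.240180) = 0.178445
s=0.260000, w=0.178445:
  k1 = f(0.260000, 0.178445) = 0.229750
  k2 = f(0.520000, 0.238180) = 0.466107
  w ← 0.178445 + (0.26/2)·(0.229750 + 0.466107) = 0.268906
w(0.52) ≈ 0.2689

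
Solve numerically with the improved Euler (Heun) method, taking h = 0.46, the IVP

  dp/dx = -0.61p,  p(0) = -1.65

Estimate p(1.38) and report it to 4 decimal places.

Heun: k1 = f(x_n, p_n); k2 = f(x_n + h, p_n + h·k1); p_{n+1} = p_n + (h/2)·(k1 + k2).
x=0.000000, p=-1.650000:
  k1 = f(0.000000, -1.650000) = 1.006500
  k2 = f(0.460000, -1.187010) = 0.724076
  p ← -1.650000 + (0.46/2)·(1.006500 + 0.724076) = -1.251967
x=0.460000, p=-1.251967:
  k1 = f(0.460000, -1.251967) = 0.763700
  k2 = f(0.920000, -0.900665) = 0.549406
  p ← -1.251967 + (0.46/2)·(0.763700 + 0.549406) = -0.949953
x=0.920000, p=-0.949953:
  k1 = f(0.920000, -0.949953) = 0.579471
  k2 = f(1.380000, -0.683396) = 0.416872
  p ← -0.949953 + (0.46/2)·(0.579471 + 0.416872) = -0.720794
p(1.38) ≈ -0.7208

-0.7208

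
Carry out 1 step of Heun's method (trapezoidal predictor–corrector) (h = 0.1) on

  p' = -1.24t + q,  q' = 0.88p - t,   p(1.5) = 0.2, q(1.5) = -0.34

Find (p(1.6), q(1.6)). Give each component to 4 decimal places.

Heun on (p,q): k1 = f(t_n, state_n); k2 = f(t_n + h, state_n + h·k1); state_{n+1} = state_n + (h/2)·(k1 + k2).
1.500000: (0.200000, -0.340000)
  k1 = (-2.200000, -1.324000)
  predictor → (-0.020000, -0.472400)
  k2 = (-2.456400, -1.617600)
  → (-0.032820, -0.487080)
(p(1.6), q(1.6)) ≈ (-0.0328, -0.4871)

-0.0328, -0.4871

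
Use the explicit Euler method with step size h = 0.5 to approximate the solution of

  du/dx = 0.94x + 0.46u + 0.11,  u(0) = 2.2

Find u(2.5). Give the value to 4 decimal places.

Euler: u_{n+1} = u_n + h·f(x_n, u_n).
x=0.000000, u=2.200000: f=1.122000 → u ← 2.200000 + 0.5·1.122000 = 2.761000
x=0.500000, u=2.761000: f=1.850060 → u ← 2.761000 + 0.5·1.850060 = 3.686030
x=1.000000, u=3.686030: f=2.745574 → u ← 3.686030 + 0.5·2.745574 = 5.058817
x=1.500000, u=5.058817: f=3.847056 → u ← 5.058817 + 0.5·3.847056 = 6.982345
x=2.000000, u=6.982345: f=5.201879 → u ← 6.982345 + 0.5·5.201879 = 9.583284
u(2.5) ≈ 9.5833

9.5833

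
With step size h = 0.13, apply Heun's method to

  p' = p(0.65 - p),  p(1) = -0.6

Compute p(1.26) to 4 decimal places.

-0.8532

Heun: k1 = f(s_n, p_n); k2 = f(s_n + h, p_n + h·k1); p_{n+1} = p_n + (h/2)·(k1 + k2).
s=1.000000, p=-0.600000:
  k1 = f(1.000000, -0.600000) = -0.750000
  k2 = f(1.130000, -0.697500) = -0.939881
  p ← -0.600000 + (0.13/2)·(-0.750000 + (-0.939881)) = -0.709842
s=1.130000, p=-0.709842:
  k1 = f(1.130000, -0.709842) = -0.965274
  k2 = f(1.260000, -0.835328) = -1.240736
  p ← -0.709842 + (0.13/2)·(-0.965274 + (-1.240736)) = -0.853233
p(1.26) ≈ -0.8532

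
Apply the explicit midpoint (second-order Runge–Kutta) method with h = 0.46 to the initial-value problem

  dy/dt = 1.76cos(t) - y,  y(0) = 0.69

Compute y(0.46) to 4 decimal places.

1.0477

Midpoint: k1 = f(t_n, y_n); k2 = f(t_n + h/2, y_n + (h/2)·k1); y_{n+1} = y_n + h·k2.
t=0.000000, y=0.690000:
  k1 = f(0.000000, 0.690000) = 1.070000
  k2 = f(0.230000, 0.936100) = 0.777553
  y ← 0.690000 + 0.46·0.777553 = 1.047674
y(0.46) ≈ 1.0477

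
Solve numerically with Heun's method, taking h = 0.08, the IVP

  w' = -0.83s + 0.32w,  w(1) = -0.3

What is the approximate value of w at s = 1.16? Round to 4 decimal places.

-0.4628

Heun: k1 = f(s_n, w_n); k2 = f(s_n + h, w_n + h·k1); w_{n+1} = w_n + (h/2)·(k1 + k2).
s=1.000000, w=-0.300000:
  k1 = f(1.000000, -0.300000) = -0.926000
  k2 = f(1.080000, -0.374080) = -1.016106
  w ← -0.300000 + (0.08/2)·(-0.926000 + (-1.016106)) = -0.377684
s=1.080000, w=-0.377684:
  k1 = f(1.080000, -0.377684) = -1.017259
  k2 = f(1.160000, -0.459065) = -1.109701
  w ← -0.377684 + (0.08/2)·(-1.017259 + (-1.109701)) = -0.462763
w(1.16) ≈ -0.4628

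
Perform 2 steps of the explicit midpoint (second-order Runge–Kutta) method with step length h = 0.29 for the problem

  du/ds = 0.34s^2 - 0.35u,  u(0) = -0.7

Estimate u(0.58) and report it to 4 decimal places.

-0.5515

Midpoint: k1 = f(s_n, u_n); k2 = f(s_n + h/2, u_n + (h/2)·k1); u_{n+1} = u_n + h·k2.
s=0.000000, u=-0.700000:
  k1 = f(0.000000, -0.700000) = 0.245000
  k2 = f(0.145000, -0.664475) = 0.239715
  u ← -0.700000 + 0.29·0.239715 = -0.630483
s=0.290000, u=-0.630483:
  k1 = f(0.290000, -0.630483) = 0.249263
  k2 = f(0.435000, -0.594340) = 0.272355
  u ← -0.630483 + 0.29·0.272355 = -0.551500
u(0.58) ≈ -0.5515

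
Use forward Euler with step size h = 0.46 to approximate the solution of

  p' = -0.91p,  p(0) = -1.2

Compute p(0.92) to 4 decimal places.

Euler: p_{n+1} = p_n + h·f(t_n, p_n).
t=0.000000, p=-1.200000: f=1.092000 → p ← -1.200000 + 0.46·1.092000 = -0.697680
t=0.460000, p=-0.697680: f=0.634889 → p ← -0.697680 + 0.46·0.634889 = -0.405631
p(0.92) ≈ -0.4056

-0.4056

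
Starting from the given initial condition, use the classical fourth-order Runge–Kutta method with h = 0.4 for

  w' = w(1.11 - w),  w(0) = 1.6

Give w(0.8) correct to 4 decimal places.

1.2703

RK4: k1 = f(x_n, w_n); k2 = f(x_n + h/2, w_n + (h/2)·k1); k3 = f(x_n + h/2, w_n + (h/2)·k2); k4 = f(x_n + h, w_n + h·k3); w_{n+1} = w_n + (h/6)·(k1 + 2k2 + 2k3 + k4).
x=0.000000, w=1.600000:
  k1 = f(0.000000, 1.600000) = -0.784000
  k2 = f(0.200000, 1.443200) = -0.480874
  k3 = f(0.200000, 1.503825) = -0.592244
  k4 = f(0.400000, 1.363102) = -0.345004
  w ← 1.600000 + (0.4/6)·(k1 + 2k2 + 2k3 + k4) = 1.381651
x=0.400000, w=1.381651:
  k1 = f(0.400000, 1.381651) = -0.375326
  k2 = f(0.600000, 1.306585) = -0.256856
  k3 = f(0.600000, 1.330279) = -0.293033
  k4 = f(0.800000, 1.264437) = -0.195276
  w ← 1.381651 + (0.4/6)·(k1 + 2k2 + 2k3 + k4) = 1.270292
w(0.8) ≈ 1.2703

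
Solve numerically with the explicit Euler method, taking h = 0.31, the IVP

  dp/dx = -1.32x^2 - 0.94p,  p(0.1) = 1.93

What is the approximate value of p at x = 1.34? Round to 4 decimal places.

Euler: p_{n+1} = p_n + h·f(x_n, p_n).
x=0.100000, p=1.930000: f=-1.827400 → p ← 1.930000 + 0.31·(-1.827400) = 1.363506
x=0.410000, p=1.363506: f=-1.503588 → p ← 1.363506 + 0.31·(-1.503588) = 0.897394
x=0.720000, p=0.897394: f=-1.527838 → p ← 0.897394 + 0.31·(-1.527838) = 0.423764
x=1.030000, p=0.423764: f=-1.798726 → p ← 0.423764 + 0.31·(-1.798726) = -0.133841
p(1.34) ≈ -0.1338

-0.1338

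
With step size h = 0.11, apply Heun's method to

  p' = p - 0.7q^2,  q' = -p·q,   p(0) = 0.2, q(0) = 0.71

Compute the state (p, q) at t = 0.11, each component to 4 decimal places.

Heun on (p,q): k1 = f(t_n, state_n); k2 = f(t_n + h, state_n + h·k1); state_{n+1} = state_n + (h/2)·(k1 + k2).
0.000000: (0.200000, 0.710000)
  k1 = (-0.152870, -0.142000)
  predictor → (0.183184, 0.694380)
  k2 = (-0.154330, -0.127200)
  → (0.183104, 0.695194)
(p(0.11), q(0.11)) ≈ (0.1831, 0.6952)

0.1831, 0.6952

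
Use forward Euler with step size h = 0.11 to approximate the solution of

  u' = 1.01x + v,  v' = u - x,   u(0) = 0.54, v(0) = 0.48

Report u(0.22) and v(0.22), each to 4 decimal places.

Euler on (u,v): u_{n+1} = u_n + h·u', v_{n+1} = v_n + h·v'.
0.000000: (0.540000, 0.480000); f=(0.480000, 0.540000) → (0.592800, 0.539400)
0.110000: (0.592800, 0.539400); f=(0.650500, 0.482800) → (0.664355, 0.592508)
(u(0.22), v(0.22)) ≈ (0.6644, 0.5925)

0.6644, 0.5925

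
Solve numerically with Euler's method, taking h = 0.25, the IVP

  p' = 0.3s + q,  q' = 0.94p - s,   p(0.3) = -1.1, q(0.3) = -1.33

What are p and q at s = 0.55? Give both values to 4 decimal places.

-1.4100, -1.6635

Euler on (p,q): p_{n+1} = p_n + h·p', q_{n+1} = q_n + h·q'.
0.300000: (-1.100000, -1.330000); f=(-1.240000, -1.334000) → (-1.410000, -1.663500)
(p(0.55), q(0.55)) ≈ (-1.4100, -1.6635)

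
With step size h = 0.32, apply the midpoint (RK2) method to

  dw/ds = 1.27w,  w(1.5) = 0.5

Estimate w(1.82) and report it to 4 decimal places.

Midpoint: k1 = f(s_n, w_n); k2 = f(s_n + h/2, w_n + (h/2)·k1); w_{n+1} = w_n + h·k2.
s=1.500000, w=0.500000:
  k1 = f(1.500000, 0.500000) = 0.635000
  k2 = f(1.660000, 0.601600) = 0.764032
  w ← 0.500000 + 0.32·0.764032 = 0.744490
w(1.82) ≈ 0.7445

0.7445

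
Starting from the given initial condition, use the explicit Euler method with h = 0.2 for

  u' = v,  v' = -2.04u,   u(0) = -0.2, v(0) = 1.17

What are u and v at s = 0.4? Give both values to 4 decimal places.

0.2843, 1.2377

Euler on (u,v): u_{n+1} = u_n + h·u', v_{n+1} = v_n + h·v'.
0.000000: (-0.200000, 1.170000); f=(1.170000, 0.408000) → (0.034000, 1.251600)
0.200000: (0.034000, 1.251600); f=(1.251600, -0.069360) → (0.284320, 1.237728)
(u(0.4), v(0.4)) ≈ (0.2843, 1.2377)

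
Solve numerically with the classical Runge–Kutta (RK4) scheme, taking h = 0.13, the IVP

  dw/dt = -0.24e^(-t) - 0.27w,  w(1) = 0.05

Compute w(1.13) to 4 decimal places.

RK4: k1 = f(t_n, w_n); k2 = f(t_n + h/2, w_n + (h/2)·k1); k3 = f(t_n + h/2, w_n + (h/2)·k2); k4 = f(t_n + h, w_n + h·k3); w_{n+1} = w_n + (h/6)·(k1 + 2k2 + 2k3 + k4).
t=1.000000, w=0.050000:
  k1 = f(1.000000, 0.050000) = -0.101791
  k2 = f(1.065000, 0.043384) = -0.094448
  k3 = f(1.065000, 0.043861) = -0.094577
  k4 = f(1.130000, 0.037705) = -0.087708
  w ← 0.050000 + (0.13/6)·(k1 + 2k2 + 2k3 + k4) = 0.037703
w(1.13) ≈ 0.0377

0.0377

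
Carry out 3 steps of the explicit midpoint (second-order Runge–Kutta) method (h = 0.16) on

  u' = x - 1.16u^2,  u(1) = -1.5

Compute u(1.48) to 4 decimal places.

-3.6339

Midpoint: k1 = f(x_n, u_n); k2 = f(x_n + h/2, u_n + (h/2)·k1); u_{n+1} = u_n + h·k2.
x=1.000000, u=-1.500000:
  k1 = f(1.000000, -1.500000) = -1.610000
  k2 = f(1.080000, -1.628800) = -1.997468
  u ← -1.500000 + 0.16·(-1.997468) = -1.819595
x=1.160000, u=-1.819595:
  k1 = f(1.160000, -1.819595) = -2.680673
  k2 = f(1.240000, -2.034049) = -3.559331
  u ← -1.819595 + 0.16·(-3.559331) = -2.389088
x=1.320000, u=-2.389088:
  k1 = f(1.320000, -2.389088) = -5.300979
  k2 = f(1.400000, -2.813166) = -7.780128
  u ← -2.389088 + 0.16·(-7.780128) = -3.633908
u(1.48) ≈ -3.6339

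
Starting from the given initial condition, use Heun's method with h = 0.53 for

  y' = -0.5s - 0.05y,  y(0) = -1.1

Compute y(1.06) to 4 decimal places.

Heun: k1 = f(s_n, y_n); k2 = f(s_n + h, y_n + h·k1); y_{n+1} = y_n + (h/2)·(k1 + k2).
s=0.000000, y=-1.100000:
  k1 = f(0.000000, -1.100000) = 0.055000
  k2 = f(0.530000, -1.070850) = -0.211458
  y ← -1.100000 + (0.53/2)·(0.055000 + (-0.211458)) = -1.141461
s=0.530000, y=-1.141461:
  k1 = f(0.530000, -1.141461) = -0.207927
  k2 = f(1.060000, -1.251663) = -0.467417
  y ← -1.141461 + (0.53/2)·(-0.207927 + (-0.467417)) = -1.320427
y(1.06) ≈ -1.3204

-1.3204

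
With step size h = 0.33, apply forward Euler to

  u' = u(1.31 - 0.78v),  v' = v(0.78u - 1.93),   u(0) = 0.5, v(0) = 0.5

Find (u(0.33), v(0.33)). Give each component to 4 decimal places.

0.6518, 0.2459

Euler on (u,v): u_{n+1} = u_n + h·u', v_{n+1} = v_n + h·v'.
0.000000: (0.500000, 0.500000); f=(0.460000, -0.770000) → (0.651800, 0.245900)
(u(0.33), v(0.33)) ≈ (0.6518, 0.2459)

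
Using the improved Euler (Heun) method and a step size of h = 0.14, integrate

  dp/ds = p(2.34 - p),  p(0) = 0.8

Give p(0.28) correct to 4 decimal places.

Heun: k1 = f(s_n, p_n); k2 = f(s_n + h, p_n + h·k1); p_{n+1} = p_n + (h/2)·(k1 + k2).
s=0.000000, p=0.800000:
  k1 = f(0.000000, 0.800000) = 1.232000
  k2 = f(0.140000, 0.972480) = 1.329886
  p ← 0.800000 + (0.14/2)·(1.232000 + 1.329886) = 0.979332
s=0.140000, p=0.979332:
  k1 = f(0.140000, 0.979332) = 1.332546
  k2 = f(0.280000, 1.165888) = 1.368883
  p ← 0.979332 + (0.14/2)·(1.332546 + 1.368883) = 1.168432
p(0.28) ≈ 1.1684

1.1684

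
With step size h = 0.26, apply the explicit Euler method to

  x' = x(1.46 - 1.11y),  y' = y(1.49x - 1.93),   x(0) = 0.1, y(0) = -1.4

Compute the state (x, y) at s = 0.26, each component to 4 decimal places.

0.1784, -0.7517

Euler on (x,y): x_{n+1} = x_n + h·x', y_{n+1} = y_n + h·y'.
0.000000: (0.100000, -1.400000); f=(0.301400, 2.493400) → (0.178364, -0.751716)
(x(0.26), y(0.26)) ≈ (0.1784, -0.7517)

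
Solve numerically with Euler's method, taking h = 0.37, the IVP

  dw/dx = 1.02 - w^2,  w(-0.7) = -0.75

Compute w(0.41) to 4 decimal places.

Euler: w_{n+1} = w_n + h·f(x_n, w_n).
x=-0.700000, w=-0.750000: f=0.457500 → w ← -0.750000 + 0.37·0.457500 = -0.580725
x=-0.330000, w=-0.580725: f=0.682758 → w ← -0.580725 + 0.37·0.682758 = -0.328104
x=0.040000, w=-0.328104: f=0.912348 → w ← -0.328104 + 0.37·0.912348 = 0.009464
w(0.41) ≈ 0.0095

0.0095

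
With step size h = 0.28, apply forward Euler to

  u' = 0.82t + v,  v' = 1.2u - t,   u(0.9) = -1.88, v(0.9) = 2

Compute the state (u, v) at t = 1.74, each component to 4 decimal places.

Euler on (u,v): u_{n+1} = u_n + h·u', v_{n+1} = v_n + h·v'.
0.900000: (-1.880000, 2.000000); f=(2.738000, -3.156000) → (-1.113360, 1.116320)
1.180000: (-1.113360, 1.116320); f=(2.083920, -2.516032) → (-0.529862, 0.411831)
1.460000: (-0.529862, 0.411831); f=(1.609031, -2.095835) → (-0.079334, -0.175003)
(u(1.74), v(1.74)) ≈ (-0.0793, -0.1750)

-0.0793, -0.1750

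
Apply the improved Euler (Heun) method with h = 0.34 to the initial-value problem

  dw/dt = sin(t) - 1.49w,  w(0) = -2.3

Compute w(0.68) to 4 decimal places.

-0.7189

Heun: k1 = f(t_n, w_n); k2 = f(t_n + h, w_n + h·k1); w_{n+1} = w_n + (h/2)·(k1 + k2).
t=0.000000, w=-2.300000:
  k1 = f(0.000000, -2.300000) = 3.427000
  k2 = f(0.340000, -1.134820) = 2.024369
  w ← -2.300000 + (0.34/2)·(3.427000 + 2.024369) = -1.373267
t=0.340000, w=-1.373267:
  k1 = f(0.340000, -1.373267) = 2.379655
  k2 = f(0.680000, -0.564184) = 1.469428
  w ← -1.373267 + (0.34/2)·(2.379655 + 1.469428) = -0.718923
w(0.68) ≈ -0.7189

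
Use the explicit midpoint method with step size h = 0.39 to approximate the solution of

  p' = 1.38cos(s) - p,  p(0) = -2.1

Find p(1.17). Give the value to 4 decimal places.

-0.0103

Midpoint: k1 = f(s_n, p_n); k2 = f(s_n + h/2, p_n + (h/2)·k1); p_{n+1} = p_n + h·k2.
s=0.000000, p=-2.100000:
  k1 = f(0.000000, -2.100000) = 3.480000
  k2 = f(0.195000, -1.421400) = 2.775246
  p ← -2.100000 + 0.39·2.775246 = -1.017654
s=0.390000, p=-1.017654:
  k1 = f(0.390000, -1.017654) = 2.294029
  k2 = f(0.585000, -0.570319) = 1.720841
  p ← -1.017654 + 0.39·1.720841 = -0.346526
s=0.780000, p=-0.346526:
  k1 = f(0.780000, -0.346526) = 1.327587
  k2 = f(0.975000, -0.087647) = 0.862059
  p ← -0.346526 + 0.39·0.862059 = -0.010323
p(1.17) ≈ -0.0103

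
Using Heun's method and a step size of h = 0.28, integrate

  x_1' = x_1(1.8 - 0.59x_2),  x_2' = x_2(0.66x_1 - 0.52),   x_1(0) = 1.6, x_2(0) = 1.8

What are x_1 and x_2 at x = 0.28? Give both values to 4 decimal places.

Heun on (x_1,x_2): k1 = f(x_n, state_n); k2 = f(x_n + h, state_n + h·k1); state_{n+1} = state_n + (h/2)·(k1 + k2).
0.000000: (1.600000, 1.800000)
  k1 = (1.180800, 0.964800)
  predictor → (1.930624, 2.070144)
  k2 = (1.117088, 1.561327)
  → (1.921704, 2.153658)
(x_1(0.28), x_2(0.28)) ≈ (1.9217, 2.1537)

1.9217, 2.1537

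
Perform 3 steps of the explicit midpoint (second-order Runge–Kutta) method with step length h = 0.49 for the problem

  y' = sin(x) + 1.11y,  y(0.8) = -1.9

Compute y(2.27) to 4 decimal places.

Midpoint: k1 = f(x_n, y_n); k2 = f(x_n + h/2, y_n + (h/2)·k1); y_{n+1} = y_n + h·k2.
x=0.800000, y=-1.900000:
  k1 = f(0.800000, -1.900000) = -1.391644
  k2 = f(1.045000, -2.240953) = -1.622533
  y ← -1.900000 + 0.49·(-1.622533) = -2.695041
x=1.290000, y=-2.695041:
  k1 = f(1.290000, -2.695041) = -2.030661
  k2 = f(1.535000, -3.192553) = -2.544374
  y ← -2.695041 + 0.49·(-2.544374) = -3.941785
x=1.780000, y=-3.941785:
  k1 = f(1.780000, -3.941785) = -3.397184
  k2 = f(2.025000, -4.774095) = -4.400635
  y ← -3.941785 + 0.49·(-4.400635) = -6.098096
y(2.27) ≈ -6.0981

-6.0981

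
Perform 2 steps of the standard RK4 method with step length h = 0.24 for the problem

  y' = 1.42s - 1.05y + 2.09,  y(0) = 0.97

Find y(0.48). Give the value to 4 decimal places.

RK4: k1 = f(s_n, y_n); k2 = f(s_n + h/2, y_n + (h/2)·k1); k3 = f(s_n + h/2, y_n + (h/2)·k2); k4 = f(s_n + h, y_n + h·k3); y_{n+1} = y_n + (h/6)·(k1 + 2k2 + 2k3 + k4).
s=0.000000, y=0.970000:
  k1 = f(0.000000, 0.970000) = 1.071500
  k2 = f(0.120000, 1.098580) = 1.106891
  k3 = f(0.120000, 1.102827) = 1.102432
  k4 = f(0.240000, 1.234584) = 1.134487
  y ← 0.970000 + (0.24/6)·(k1 + 2k2 + 2k3 + k4) = 1.234985
s=0.240000, y=1.234985:
  k1 = f(0.240000, 1.234985) = 1.134065
  k2 = f(0.360000, 1.371073) = 1.161573
  k3 = f(0.360000, 1.374374) = 1.158107
  k4 = f(0.480000, 1.512931) = 1.183022
  y ← 1.234985 + (0.24/6)·(k1 + 2k2 + 2k3 + k4) = 1.513243
y(0.48) ≈ 1.5132

1.5132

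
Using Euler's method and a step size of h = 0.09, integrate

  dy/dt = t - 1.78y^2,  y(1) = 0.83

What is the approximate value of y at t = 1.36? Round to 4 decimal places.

0.8160

Euler: y_{n+1} = y_n + h·f(t_n, y_n).
t=1.000000, y=0.830000: f=-0.226242 → y ← 0.830000 + 0.09·(-0.226242) = 0.809638
t=1.090000, y=0.809638: f=-0.076815 → y ← 0.809638 + 0.09·(-0.076815) = 0.802725
t=1.180000, y=0.802725: f=0.033026 → y ← 0.802725 + 0.09·0.033026 = 0.805697
t=1.270000, y=0.805697: f=0.114516 → y ← 0.805697 + 0.09·0.114516 = 0.816004
y(1.36) ≈ 0.8160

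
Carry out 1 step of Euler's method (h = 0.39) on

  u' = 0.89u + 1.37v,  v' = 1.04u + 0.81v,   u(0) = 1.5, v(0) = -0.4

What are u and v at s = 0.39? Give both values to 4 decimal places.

Euler on (u,v): u_{n+1} = u_n + h·u', v_{n+1} = v_n + h·v'.
0.000000: (1.500000, -0.400000); f=(0.787000, 1.236000) → (1.806930, 0.082040)
(u(0.39), v(0.39)) ≈ (1.8069, 0.0820)

1.8069, 0.0820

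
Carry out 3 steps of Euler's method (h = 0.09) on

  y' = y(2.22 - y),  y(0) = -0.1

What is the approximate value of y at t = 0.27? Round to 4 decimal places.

-0.1775

Euler: y_{n+1} = y_n + h·f(t_n, y_n).
t=0.000000, y=-0.100000: f=-0.232000 → y ← -0.100000 + 0.09·(-0.232000) = -0.120880
t=0.090000, y=-0.120880: f=-0.282966 → y ← -0.120880 + 0.09·(-0.282966) = -0.146347
t=0.180000, y=-0.146347: f=-0.346308 → y ← -0.146347 + 0.09·(-0.346308) = -0.177515
y(0.27) ≈ -0.1775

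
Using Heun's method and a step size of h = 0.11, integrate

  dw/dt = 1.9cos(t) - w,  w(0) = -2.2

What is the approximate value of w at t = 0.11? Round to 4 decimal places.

-1.7744

Heun: k1 = f(t_n, w_n); k2 = f(t_n + h, w_n + h·k1); w_{n+1} = w_n + (h/2)·(k1 + k2).
t=0.000000, w=-2.200000:
  k1 = f(0.000000, -2.200000) = 4.100000
  k2 = f(0.110000, -1.749000) = 3.637517
  w ← -2.200000 + (0.11/2)·(4.100000 + 3.637517) = -1.774437
w(0.11) ≈ -1.7744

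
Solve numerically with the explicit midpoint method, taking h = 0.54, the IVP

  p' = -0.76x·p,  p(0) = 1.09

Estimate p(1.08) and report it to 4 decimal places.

0.6827

Midpoint: k1 = f(x_n, p_n); k2 = f(x_n + h/2, p_n + (h/2)·k1); p_{n+1} = p_n + h·k2.
x=0.000000, p=1.090000:
  k1 = f(0.000000, 1.090000) = 0.000000
  k2 = f(0.270000, 1.090000) = -0.223668
  p ← 1.090000 + 0.54·(-0.223668) = 0.969219
x=0.540000, p=0.969219:
  k1 = f(0.540000, 0.969219) = -0.397768
  k2 = f(0.810000, 0.861822) = -0.530538
  p ← 0.969219 + 0.54·(-0.530538) = 0.682729
p(1.08) ≈ 0.6827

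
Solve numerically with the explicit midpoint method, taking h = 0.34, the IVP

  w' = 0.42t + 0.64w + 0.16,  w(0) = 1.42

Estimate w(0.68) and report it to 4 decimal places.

2.4313

Midpoint: k1 = f(t_n, w_n); k2 = f(t_n + h/2, w_n + (h/2)·k1); w_{n+1} = w_n + h·k2.
t=0.000000, w=1.420000:
  k1 = f(0.000000, 1.420000) = 1.068800
  k2 = f(0.170000, 1.601696) = 1.256485
  w ← 1.420000 + 0.34·1.256485 = 1.847205
t=0.340000, w=1.847205:
  k1 = f(0.340000, 1.847205) = 1.485011
  k2 = f(0.510000, 2.099657) = 1.717980
  w ← 1.847205 + 0.34·1.717980 = 2.431318
w(0.68) ≈ 2.4313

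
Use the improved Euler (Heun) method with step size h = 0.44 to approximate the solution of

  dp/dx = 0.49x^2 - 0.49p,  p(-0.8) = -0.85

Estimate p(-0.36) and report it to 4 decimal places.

-0.6184

Heun: k1 = f(x_n, p_n); k2 = f(x_n + h, p_n + h·k1); p_{n+1} = p_n + (h/2)·(k1 + k2).
x=-0.800000, p=-0.850000:
  k1 = f(-0.800000, -0.850000) = 0.730100
  k2 = f(-0.360000, -0.528756) = 0.322594
  p ← -0.850000 + (0.44/2)·(0.730100 + 0.322594) = -0.618407
p(-0.36) ≈ -0.6184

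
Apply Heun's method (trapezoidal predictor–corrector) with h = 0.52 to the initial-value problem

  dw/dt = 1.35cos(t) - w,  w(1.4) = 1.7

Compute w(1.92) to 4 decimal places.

0.9544

Heun: k1 = f(t_n, w_n); k2 = f(t_n + h, w_n + h·k1); w_{n+1} = w_n + (h/2)·(k1 + k2).
t=1.400000, w=1.700000:
  k1 = f(1.400000, 1.700000) = -1.470544
  k2 = f(1.920000, 0.935317) = -1.397219
  w ← 1.700000 + (0.52/2)·(-1.470544 + (-1.397219)) = 0.954382
w(1.92) ≈ 0.9544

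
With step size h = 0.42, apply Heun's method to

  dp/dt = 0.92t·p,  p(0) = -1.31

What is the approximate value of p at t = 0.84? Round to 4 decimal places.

Heun: k1 = f(t_n, p_n); k2 = f(t_n + h, p_n + h·k1); p_{n+1} = p_n + (h/2)·(k1 + k2).
t=0.000000, p=-1.310000:
  k1 = f(0.000000, -1.310000) = 0.000000
  k2 = f(0.420000, -1.310000) = -0.506184
  p ← -1.310000 + (0.42/2)·(0.000000 + (-0.506184)) = -1.416299
t=0.420000, p=-1.416299:
  k1 = f(0.420000, -1.416299) = -0.547258
  k2 = f(0.840000, -1.646147) = -1.272142
  p ← -1.416299 + (0.42/2)·(-0.547258 + (-1.272142)) = -1.798373
p(0.84) ≈ -1.7984

-1.7984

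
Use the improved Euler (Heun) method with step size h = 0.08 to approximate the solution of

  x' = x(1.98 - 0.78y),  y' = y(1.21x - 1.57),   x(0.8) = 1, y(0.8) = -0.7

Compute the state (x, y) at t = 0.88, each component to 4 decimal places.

Heun on (x,y): k1 = f(t_n, state_n); k2 = f(t_n + h, state_n + h·k1); state_{n+1} = state_n + (h/2)·(k1 + k2).
0.800000: (1.000000, -0.700000)
  k1 = (2.526000, 0.252000)
  predictor → (1.202080, -0.679840)
  k2 = (3.017552, 0.078510)
  → (1.221742, -0.686780)
(x(0.88), y(0.88)) ≈ (1.2217, -0.6868)

1.2217, -0.6868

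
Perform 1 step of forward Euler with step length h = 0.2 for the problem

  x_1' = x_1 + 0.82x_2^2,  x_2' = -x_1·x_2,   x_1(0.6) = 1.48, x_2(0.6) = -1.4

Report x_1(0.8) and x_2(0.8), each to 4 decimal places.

Euler on (x_1,x_2): x_1_{n+1} = x_1_n + h·x_1', x_2_{n+1} = x_2_n + h·x_2'.
0.600000: (1.480000, -1.400000); f=(3.087200, 2.072000) → (2.097440, -0.985600)
(x_1(0.8), x_2(0.8)) ≈ (2.0974, -0.9856)

2.0974, -0.9856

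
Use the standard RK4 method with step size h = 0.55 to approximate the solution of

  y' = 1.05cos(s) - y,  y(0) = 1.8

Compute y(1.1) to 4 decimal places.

RK4: k1 = f(s_n, y_n); k2 = f(s_n + h/2, y_n + (h/2)·k1); k3 = f(s_n + h/2, y_n + (h/2)·k2); k4 = f(s_n + h, y_n + h·k3); y_{n+1} = y_n + (h/6)·(k1 + 2k2 + 2k3 + k4).
s=0.000000, y=1.800000:
  k1 = f(0.000000, 1.800000) = -0.750000
  k2 = f(0.275000, 1.593750) = -0.583204
  k3 = f(0.275000, 1.639619) = -0.629073
  k4 = f(0.550000, 1.454010) = -0.558859
  y ← 1.800000 + (0.55/6)·(k1 + 2k2 + 2k3 + k4) = 1.457771
s=0.550000, y=1.457771:
  k1 = f(0.550000, 1.457771) = -0.562620
  k2 = f(0.825000, 1.303050) = -0.590565
  k3 = f(0.825000, 1.295365) = -0.582880
  k4 = f(1.100000, 1.137186) = -0.660910
  y ← 1.457771 + (0.55/6)·(k1 + 2k2 + 2k3 + k4) = 1.130482
y(1.1) ≈ 1.1305

1.1305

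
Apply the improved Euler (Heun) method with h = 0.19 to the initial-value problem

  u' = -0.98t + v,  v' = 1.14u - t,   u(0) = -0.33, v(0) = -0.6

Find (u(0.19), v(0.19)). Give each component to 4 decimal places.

-0.4685, -0.7019

Heun on (u,v): k1 = f(t_n, state_n); k2 = f(t_n + h, state_n + h·k1); state_{n+1} = state_n + (h/2)·(k1 + k2).
0.000000: (-0.330000, -0.600000)
  k1 = (-0.600000, -0.376200)
  predictor → (-0.444000, -0.671478)
  k2 = (-0.857678, -0.696160)
  → (-0.468479, -0.701874)
(u(0.19), v(0.19)) ≈ (-0.4685, -0.7019)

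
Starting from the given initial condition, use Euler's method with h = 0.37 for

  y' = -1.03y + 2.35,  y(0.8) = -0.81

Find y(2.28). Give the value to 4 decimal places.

1.8280

Euler: y_{n+1} = y_n + h·f(x_n, y_n).
x=0.800000, y=-0.810000: f=3.184300 → y ← -0.810000 + 0.37·3.184300 = 0.368191
x=1.170000, y=0.368191: f=1.970763 → y ← 0.368191 + 0.37·1.970763 = 1.097373
x=1.540000, y=1.097373: f=1.219705 → y ← 1.097373 + 0.37·1.219705 = 1.548664
x=1.910000, y=1.548664: f=0.754876 → y ← 1.548664 + 0.37·0.754876 = 1.827968
y(2.28) ≈ 1.8280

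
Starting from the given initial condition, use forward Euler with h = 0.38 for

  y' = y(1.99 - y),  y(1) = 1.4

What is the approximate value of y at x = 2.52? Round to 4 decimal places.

Euler: y_{n+1} = y_n + h·f(x_n, y_n).
x=1.000000, y=1.400000: f=0.826000 → y ← 1.400000 + 0.38·0.826000 = 1.713880
x=1.380000, y=1.713880: f=0.473237 → y ← 1.713880 + 0.38·0.473237 = 1.893710
x=1.760000, y=1.893710: f=0.182346 → y ← 1.893710 + 0.38·0.182346 = 1.963001
x=2.140000, y=1.963001: f=0.052999 → y ← 1.963001 + 0.38·0.052999 = 1.983141
y(2.52) ≈ 1.9831

1.9831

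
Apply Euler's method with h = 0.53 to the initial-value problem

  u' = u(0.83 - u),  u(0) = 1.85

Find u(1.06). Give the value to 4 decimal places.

0.8409

Euler: u_{n+1} = u_n + h·f(x_n, u_n).
x=0.000000, u=1.850000: f=-1.887000 → u ← 1.850000 + 0.53·(-1.887000) = 0.849890
x=0.530000, u=0.849890: f=-0.016904 → u ← 0.849890 + 0.53·(-0.016904) = 0.840931
u(1.06) ≈ 0.8409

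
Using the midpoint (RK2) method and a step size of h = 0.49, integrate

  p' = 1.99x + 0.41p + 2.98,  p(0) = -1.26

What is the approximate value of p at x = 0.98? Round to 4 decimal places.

2.7467

Midpoint: k1 = f(x_n, p_n); k2 = f(x_n + h/2, p_n + (h/2)·k1); p_{n+1} = p_n + h·k2.
x=0.000000, p=-1.260000:
  k1 = f(0.000000, -1.260000) = 2.463400
  k2 = f(0.245000, -0.656467) = 3.198399
  p ← -1.260000 + 0.49·3.198399 = 0.307215
x=0.490000, p=0.307215:
  k1 = f(0.490000, 0.307215) = 4.081058
  k2 = f(0.735000, 1.307075) = 4.978551
  p ← 0.307215 + 0.49·4.978551 = 2.746705
p(0.98) ≈ 2.7467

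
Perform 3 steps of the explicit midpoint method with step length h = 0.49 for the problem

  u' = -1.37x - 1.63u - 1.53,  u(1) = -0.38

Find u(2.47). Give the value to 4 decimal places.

Midpoint: k1 = f(x_n, u_n); k2 = f(x_n + h/2, u_n + (h/2)·k1); u_{n+1} = u_n + h·k2.
x=1.000000, u=-0.380000:
  k1 = f(1.000000, -0.380000) = -2.280600
  k2 = f(1.245000, -0.938747) = -1.705492
  u ← -0.380000 + 0.49·(-1.705492) = -1.215691
x=1.490000, u=-1.215691:
  k1 = f(1.490000, -1.215691) = -1.589723
  k2 = f(1.735000, -1.605173) = -1.290517
  u ← -1.215691 + 0.49·(-1.290517) = -1.848045
x=1.980000, u=-1.848045:
  k1 = f(1.980000, -1.848045) = -1.230287
  k2 = f(2.225000, -2.149465) = -1.074622
  u ← -1.848045 + 0.49·(-1.074622) = -2.374609
u(2.47) ≈ -2.3746

-2.3746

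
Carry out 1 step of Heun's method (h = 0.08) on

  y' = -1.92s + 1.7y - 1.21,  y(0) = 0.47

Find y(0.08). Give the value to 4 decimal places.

0.4287

Heun: k1 = f(s_n, y_n); k2 = f(s_n + h, y_n + h·k1); y_{n+1} = y_n + (h/2)·(k1 + k2).
s=0.000000, y=0.470000:
  k1 = f(0.000000, 0.470000) = -0.411000
  k2 = f(0.080000, 0.437120) = -0.620496
  y ← 0.470000 + (0.08/2)·(-0.411000 + (-0.620496)) = 0.428740
y(0.08) ≈ 0.4287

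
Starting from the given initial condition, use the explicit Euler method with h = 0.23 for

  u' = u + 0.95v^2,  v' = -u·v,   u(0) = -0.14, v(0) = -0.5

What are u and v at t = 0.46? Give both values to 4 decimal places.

Euler on (u,v): u_{n+1} = u_n + h·u', v_{n+1} = v_n + h·v'.
0.000000: (-0.140000, -0.500000); f=(0.097500, -0.070000) → (-0.117575, -0.516100)
0.230000: (-0.117575, -0.516100); f=(0.135466, -0.060680) → (-0.086418, -0.530057)
(u(0.46), v(0.46)) ≈ (-0.0864, -0.5301)

-0.0864, -0.5301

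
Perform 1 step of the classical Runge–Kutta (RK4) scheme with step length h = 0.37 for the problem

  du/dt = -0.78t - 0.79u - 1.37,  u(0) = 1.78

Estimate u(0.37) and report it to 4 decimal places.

0.8408

RK4: k1 = f(t_n, u_n); k2 = f(t_n + h/2, u_n + (h/2)·k1); k3 = f(t_n + h/2, u_n + (h/2)·k2); k4 = f(t_n + h, u_n + h·k3); u_{n+1} = u_n + (h/6)·(k1 + 2k2 + 2k3 + k4).
t=0.000000, u=1.780000:
  k1 = f(0.000000, 1.780000) = -2.776200
  k2 = f(0.185000, 1.266403) = -2.514758
  k3 = f(0.185000, 1.314770) = -2.552968
  k4 = f(0.370000, 0.835402) = -2.318567
  u ← 1.780000 + (0.37/6)·(k1 + 2k2 + 2k3 + k4) = 0.840803
u(0.37) ≈ 0.8408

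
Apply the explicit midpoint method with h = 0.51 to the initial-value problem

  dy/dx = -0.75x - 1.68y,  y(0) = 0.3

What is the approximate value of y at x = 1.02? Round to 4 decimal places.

-0.1807

Midpoint: k1 = f(x_n, y_n); k2 = f(x_n + h/2, y_n + (h/2)·k1); y_{n+1} = y_n + h·k2.
x=0.000000, y=0.300000:
  k1 = f(0.000000, 0.300000) = -0.504000
  k2 = f(0.255000, 0.171480) = -0.479336
  y ← 0.300000 + 0.51·(-0.479336) = 0.055538
x=0.510000, y=0.055538:
  k1 = f(0.510000, 0.055538) = -0.475805
  k2 = f(0.765000, -0.065792) = -0.463220
  y ← 0.055538 + 0.51·(-0.463220) = -0.180704
y(1.02) ≈ -0.1807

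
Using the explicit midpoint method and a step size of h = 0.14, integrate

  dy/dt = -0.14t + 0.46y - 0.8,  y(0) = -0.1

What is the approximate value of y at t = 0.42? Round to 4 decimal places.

Midpoint: k1 = f(t_n, y_n); k2 = f(t_n + h/2, y_n + (h/2)·k1); y_{n+1} = y_n + h·k2.
t=0.000000, y=-0.100000:
  k1 = f(0.000000, -0.100000) = -0.846000
  k2 = f(0.070000, -0.159220) = -0.883041
  y ← -0.100000 + 0.14·(-0.883041) = -0.223626
t=0.140000, y=-0.223626:
  k1 = f(0.140000, -0.223626) = -0.922468
  k2 = f(0.210000, -0.288199) = -0.961971
  y ← -0.223626 + 0.14·(-0.961971) = -0.358302
t=0.280000, y=-0.358302:
  k1 = f(0.280000, -0.358302) = -1.004019
  k2 = f(0.350000, -0.428583) = -1.046148
  y ← -0.358302 + 0.14·(-1.046148) = -0.504763
y(0.42) ≈ -0.5048

-0.5048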